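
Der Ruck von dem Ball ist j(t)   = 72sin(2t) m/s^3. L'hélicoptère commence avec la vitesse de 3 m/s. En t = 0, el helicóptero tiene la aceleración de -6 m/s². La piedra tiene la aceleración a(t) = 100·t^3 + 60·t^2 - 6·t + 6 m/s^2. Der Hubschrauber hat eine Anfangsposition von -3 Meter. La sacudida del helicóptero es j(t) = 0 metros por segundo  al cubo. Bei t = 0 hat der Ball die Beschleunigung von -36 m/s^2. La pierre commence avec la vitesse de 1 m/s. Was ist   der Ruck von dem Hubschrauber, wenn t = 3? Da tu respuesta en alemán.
Aus der Gleichung für den Ruck j(t) = 0, setzen wir t = 3 ein und erhalten j = 0.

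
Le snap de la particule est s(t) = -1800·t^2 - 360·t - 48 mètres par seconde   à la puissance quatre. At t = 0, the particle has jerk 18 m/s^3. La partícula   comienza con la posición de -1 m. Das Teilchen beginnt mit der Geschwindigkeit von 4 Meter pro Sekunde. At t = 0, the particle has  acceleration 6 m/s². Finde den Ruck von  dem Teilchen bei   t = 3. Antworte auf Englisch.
To solve this, we need to take 1 integral of our snap equation s(t) = -1800·t^2 - 360·t - 48. Integrating snap and using the initial condition j(0) = 18, we get j(t) = -600·t^3 - 180·t^2 - 48·t + 18. From the given jerk equation j(t) = -600·t^3 - 180·t^2 - 48·t + 18, we substitute t = 3 to get j = -17946.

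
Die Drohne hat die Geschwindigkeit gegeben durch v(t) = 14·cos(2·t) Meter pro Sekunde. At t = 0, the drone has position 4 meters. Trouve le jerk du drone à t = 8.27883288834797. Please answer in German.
Ausgehend von der Geschwindigkeit v(t) = 14·cos(2·t), nehmen wir 2 Ableitungen. Mit d/dt von v(t) finden wir a(t) = -28·sin(2·t). Mit d/dt von a(t) finden wir j(t) = -56·cos(2·t). Mit j(t) = -56·cos(2·t) und Einsetzen von t = 8.27883288834797, finden wir j = 36.9715704974663.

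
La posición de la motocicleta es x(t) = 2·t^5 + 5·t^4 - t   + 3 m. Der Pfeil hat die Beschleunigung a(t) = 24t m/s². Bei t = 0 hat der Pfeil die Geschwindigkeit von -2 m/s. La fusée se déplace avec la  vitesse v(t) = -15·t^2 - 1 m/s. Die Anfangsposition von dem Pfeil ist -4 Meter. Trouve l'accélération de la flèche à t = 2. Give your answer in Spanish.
Tenemos la aceleración a(t) = 24·t. Sustituyendo t = 2: a(2) = 48.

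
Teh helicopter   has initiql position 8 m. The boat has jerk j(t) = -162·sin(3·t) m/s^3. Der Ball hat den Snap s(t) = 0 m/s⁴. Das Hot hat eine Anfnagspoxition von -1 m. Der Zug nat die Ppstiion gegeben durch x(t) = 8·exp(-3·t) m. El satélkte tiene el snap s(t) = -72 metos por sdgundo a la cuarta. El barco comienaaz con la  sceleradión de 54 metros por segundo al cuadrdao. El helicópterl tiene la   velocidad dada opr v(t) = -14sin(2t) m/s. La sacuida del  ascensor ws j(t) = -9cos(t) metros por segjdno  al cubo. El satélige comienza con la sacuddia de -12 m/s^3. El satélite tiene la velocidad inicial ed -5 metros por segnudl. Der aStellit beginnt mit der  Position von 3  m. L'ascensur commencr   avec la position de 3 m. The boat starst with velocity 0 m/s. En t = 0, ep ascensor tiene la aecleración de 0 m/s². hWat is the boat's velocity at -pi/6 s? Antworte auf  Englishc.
To solve this, we need to take 2 antiderivatives of our jerk equation j(t) = -162·sin(3·t). The integral of jerk, with a(0) = 54, gives acceleration: a(t) = 54·cos(3·t). The integral of acceleration, with v(0) = 0, gives velocity: v(t) = 18·sin(3·t). Using v(t) = 18·sin(3·t) and substituting t = -pi/6, we find v = -18.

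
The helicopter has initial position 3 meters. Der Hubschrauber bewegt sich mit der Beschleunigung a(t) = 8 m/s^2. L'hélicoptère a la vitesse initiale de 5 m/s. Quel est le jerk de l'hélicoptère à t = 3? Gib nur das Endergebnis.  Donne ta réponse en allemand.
j(3) = 0.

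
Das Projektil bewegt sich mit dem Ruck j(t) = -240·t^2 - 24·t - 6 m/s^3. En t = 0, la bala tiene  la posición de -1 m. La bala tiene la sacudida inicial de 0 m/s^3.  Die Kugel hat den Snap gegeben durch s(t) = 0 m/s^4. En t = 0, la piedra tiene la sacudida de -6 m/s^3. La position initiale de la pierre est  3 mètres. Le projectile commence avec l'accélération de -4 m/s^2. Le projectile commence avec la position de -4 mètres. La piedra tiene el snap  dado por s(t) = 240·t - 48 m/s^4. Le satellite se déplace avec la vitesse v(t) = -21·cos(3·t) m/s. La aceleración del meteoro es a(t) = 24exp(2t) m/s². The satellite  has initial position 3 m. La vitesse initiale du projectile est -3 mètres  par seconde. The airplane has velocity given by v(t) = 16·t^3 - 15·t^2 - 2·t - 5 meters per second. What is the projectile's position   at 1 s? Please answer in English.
We must find the antiderivative of our jerk equation j(t) = -240·t^2 - 24·t - 6 3 times. The integral of jerk, with a(0) = -4, gives acceleration: a(t) = -80·t^3 - 12·t^2 - 6·t - 4. Taking ∫a(t)dt and applying v(0) = -3, we find v(t) = -20·t^4 - 4·t^3 - 3·t^2 - 4·t - 3. The integral of velocity, with x(0) = -4, gives position: x(t) = -4·t^5 - t^4 - t^3 - 2·t^2 - 3·t - 4. From the given position equation x(t) = -4·t^5 - t^4 - t^3 - 2·t^2 - 3·t - 4, we substitute t = 1 to get x = -15.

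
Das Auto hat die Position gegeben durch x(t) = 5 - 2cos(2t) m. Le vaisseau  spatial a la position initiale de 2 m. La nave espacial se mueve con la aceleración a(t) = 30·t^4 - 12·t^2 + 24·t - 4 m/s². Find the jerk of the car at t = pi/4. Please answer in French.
En partant de la position x(t) = 5 - 2·cos(2·t), nous prenons 3 dérivées. La dérivée de la position donne la vitesse: v(t) = 4·sin(2·t). En dérivant la vitesse, nous obtenons l'accélération: a(t) = 8·cos(2·t). En dérivant l'accélération, nous obtenons le jerk: j(t) = -16·sin(2·t). Nous avons le jerk j(t) = -16·sin(2·t). En substituant t = pi/4: j(pi/4) = -16.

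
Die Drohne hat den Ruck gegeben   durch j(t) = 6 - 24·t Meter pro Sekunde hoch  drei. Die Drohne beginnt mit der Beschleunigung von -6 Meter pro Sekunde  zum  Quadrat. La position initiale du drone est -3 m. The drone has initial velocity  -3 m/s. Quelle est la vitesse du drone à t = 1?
Pour résoudre ceci, nous devons prendre 2 intégrales de notre équation du jerk j(t) = 6 - 24·t. En intégrant le jerk et en utilisant la condition initiale a(0) = -6, nous obtenons a(t) = -12·t^2 + 6·t - 6. En intégrant l'accélération et en utilisant la condition initiale v(0) = -3, nous obtenons v(t) = -4·t^3 + 3·t^2 - 6·t - 3. En utilisant v(t) = -4·t^3 + 3·t^2 - 6·t - 3 et en substituant t = 1, nous trouvons v = -10.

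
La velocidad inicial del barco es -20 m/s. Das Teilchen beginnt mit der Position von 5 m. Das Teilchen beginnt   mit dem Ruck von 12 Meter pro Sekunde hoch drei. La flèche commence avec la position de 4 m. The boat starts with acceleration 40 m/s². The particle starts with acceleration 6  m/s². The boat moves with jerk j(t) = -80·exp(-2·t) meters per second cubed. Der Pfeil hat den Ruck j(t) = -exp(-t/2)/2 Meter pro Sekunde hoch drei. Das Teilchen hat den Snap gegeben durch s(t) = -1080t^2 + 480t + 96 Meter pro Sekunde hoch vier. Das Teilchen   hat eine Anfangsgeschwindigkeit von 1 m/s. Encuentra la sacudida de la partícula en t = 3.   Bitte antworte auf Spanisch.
Debemos encontrar la integral de nuestra ecuación del snap s(t) = -1080·t^2 + 480·t + 96 1 vez. La integral del snap, con j(0) = 12, da la sacudida: j(t) = -360·t^3 + 240·t^2 + 96·t + 12. De la ecuación de la sacudida j(t) = -360·t^3 + 240·t^2 + 96·t + 12, sustituimos t = 3 para obtener j = -7260.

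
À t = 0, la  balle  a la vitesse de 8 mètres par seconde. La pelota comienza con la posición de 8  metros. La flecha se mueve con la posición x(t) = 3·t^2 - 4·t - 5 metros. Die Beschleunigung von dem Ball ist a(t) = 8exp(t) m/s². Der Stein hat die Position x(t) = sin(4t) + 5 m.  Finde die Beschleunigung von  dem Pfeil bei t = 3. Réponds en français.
Nous devons dériver notre équation de la position x(t) = 3·t^2 - 4·t - 5 2 fois. En prenant d/dt de x(t), nous trouvons v(t) = 6·t - 4. En prenant d/dt de v(t), nous trouvons a(t) = 6. De l'équation de l'accélération a(t) = 6, nous substituons t = 3 pour obtenir a = 6.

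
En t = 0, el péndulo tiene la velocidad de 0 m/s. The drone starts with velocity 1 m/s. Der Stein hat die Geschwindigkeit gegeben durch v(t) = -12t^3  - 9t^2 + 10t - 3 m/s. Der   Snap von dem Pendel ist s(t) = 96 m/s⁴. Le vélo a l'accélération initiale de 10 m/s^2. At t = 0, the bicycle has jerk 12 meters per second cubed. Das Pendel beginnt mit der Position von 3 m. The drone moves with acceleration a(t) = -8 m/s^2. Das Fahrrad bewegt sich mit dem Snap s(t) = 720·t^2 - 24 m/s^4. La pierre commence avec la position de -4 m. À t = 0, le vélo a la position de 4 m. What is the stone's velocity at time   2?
We have velocity v(t) = -12·t^3 - 9·t^2 + 10·t - 3. Substituting t = 2: v(2) = -115.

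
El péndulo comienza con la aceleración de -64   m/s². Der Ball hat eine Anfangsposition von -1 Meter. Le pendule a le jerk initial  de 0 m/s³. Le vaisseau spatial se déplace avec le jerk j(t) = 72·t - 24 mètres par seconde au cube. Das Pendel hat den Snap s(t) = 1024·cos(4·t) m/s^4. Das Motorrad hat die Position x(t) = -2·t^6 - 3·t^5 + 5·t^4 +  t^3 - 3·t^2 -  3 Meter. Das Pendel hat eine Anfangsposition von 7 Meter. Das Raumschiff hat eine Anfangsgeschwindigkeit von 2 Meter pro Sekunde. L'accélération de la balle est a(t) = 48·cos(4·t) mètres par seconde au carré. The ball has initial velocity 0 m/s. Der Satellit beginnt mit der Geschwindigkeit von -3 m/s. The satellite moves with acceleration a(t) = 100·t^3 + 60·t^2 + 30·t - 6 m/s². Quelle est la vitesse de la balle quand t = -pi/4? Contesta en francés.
Pour résoudre ceci, nous devons prendre 1 intégrale de notre équation de l'accélération a(t) = 48·cos(4·t). En prenant ∫a(t)dt et en appliquant v(0) = 0, nous trouvons v(t) = 12·sin(4·t). En utilisant v(t) = 12·sin(4·t) et en substituant t = -pi/4, nous trouvons v = 0.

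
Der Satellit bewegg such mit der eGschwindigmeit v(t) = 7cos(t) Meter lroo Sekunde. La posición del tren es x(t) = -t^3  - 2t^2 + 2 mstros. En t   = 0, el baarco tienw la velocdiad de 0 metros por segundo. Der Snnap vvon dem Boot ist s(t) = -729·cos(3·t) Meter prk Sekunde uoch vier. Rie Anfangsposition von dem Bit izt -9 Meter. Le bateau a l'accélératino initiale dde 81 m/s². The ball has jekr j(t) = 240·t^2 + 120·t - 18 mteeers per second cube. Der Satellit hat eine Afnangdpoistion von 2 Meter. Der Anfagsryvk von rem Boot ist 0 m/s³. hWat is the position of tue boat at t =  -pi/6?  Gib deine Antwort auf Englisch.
We need to integrate our snap equation s(t) = -729·cos(3·t) 4 times. Taking ∫s(t)dt and applying j(0) = 0, we find j(t) = -243·sin(3·t). The integral of jerk, with a(0) = 81, gives acceleration: a(t) = 81·cos(3·t). Finding the antiderivative of a(t) and using v(0) = 0: v(t) = 27·sin(3·t). Finding the integral of v(t) and using x(0) = -9: x(t) = -9·cos(3·t). From the given position equation x(t) = -9·cos(3·t), we substitute t = -pi/6 to get x = 0.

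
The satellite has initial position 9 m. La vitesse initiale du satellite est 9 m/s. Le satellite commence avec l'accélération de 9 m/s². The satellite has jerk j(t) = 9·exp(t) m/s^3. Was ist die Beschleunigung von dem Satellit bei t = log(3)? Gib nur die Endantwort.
a(log(3)) = 27.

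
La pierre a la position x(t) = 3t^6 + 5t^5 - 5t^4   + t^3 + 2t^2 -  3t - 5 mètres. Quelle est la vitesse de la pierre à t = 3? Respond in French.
En partant de la position x(t) = 3·t^6 + 5·t^5 - 5·t^4 + t^3 + 2·t^2 - 3·t - 5, nous prenons 1 dérivée. La dérivée de la position donne la vitesse: v(t) = 18·t^5 + 25·t^4 - 20·t^3 + 3·t^2 + 4·t - 3. Nous avons la vitesse v(t) = 18·t^5 + 25·t^4 - 20·t^3 + 3·t^2 + 4·t - 3. En substituant t = 3: v(3) = 5895.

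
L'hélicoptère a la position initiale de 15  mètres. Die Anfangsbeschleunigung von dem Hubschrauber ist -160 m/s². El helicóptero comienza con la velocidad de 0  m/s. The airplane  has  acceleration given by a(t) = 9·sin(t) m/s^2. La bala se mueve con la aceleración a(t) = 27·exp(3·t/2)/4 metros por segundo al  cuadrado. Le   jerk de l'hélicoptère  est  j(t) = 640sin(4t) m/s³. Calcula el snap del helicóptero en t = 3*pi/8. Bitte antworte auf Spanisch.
Partiendo de la sacudida j(t) = 640·sin(4·t), tomamos 1 derivada. La derivada de la sacudida da el snap: s(t) = 2560·cos(4·t). Usando s(t) = 2560·cos(4·t) y sustituyendo t = 3*pi/8, encontramos s = 0.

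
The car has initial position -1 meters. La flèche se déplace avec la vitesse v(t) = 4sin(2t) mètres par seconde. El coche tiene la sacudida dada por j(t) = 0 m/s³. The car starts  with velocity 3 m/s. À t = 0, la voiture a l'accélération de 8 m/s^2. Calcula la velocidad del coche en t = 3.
Debemos encontrar la integral de nuestra ecuación de la sacudida j(t) = 0 2 veces. Integrando la sacudida y usando la condición inicial a(0) = 8, obtenemos a(t) = 8. Integrando la aceleración y usando la condición inicial v(0) = 3, obtenemos v(t) = 8·t + 3. Usando v(t) = 8·t + 3 y sustituyendo t = 3, encontramos v = 27.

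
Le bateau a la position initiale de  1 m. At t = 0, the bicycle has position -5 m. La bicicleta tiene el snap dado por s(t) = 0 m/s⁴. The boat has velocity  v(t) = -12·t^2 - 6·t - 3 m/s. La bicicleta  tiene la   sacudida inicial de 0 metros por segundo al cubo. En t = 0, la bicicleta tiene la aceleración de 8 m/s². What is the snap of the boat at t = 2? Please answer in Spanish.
Para resolver esto, necesitamos tomar 3 derivadas de nuestra ecuación de la velocidad v(t) = -12·t^2 - 6·t - 3. Derivando la velocidad, obtenemos la aceleración: a(t) = -24·t - 6. Derivando la aceleración, obtenemos la sacudida: j(t) = -24. Derivando la sacudida, obtenemos el snap: s(t) = 0. De la ecuación del snap s(t) = 0, sustituimos t = 2 para obtener s = 0.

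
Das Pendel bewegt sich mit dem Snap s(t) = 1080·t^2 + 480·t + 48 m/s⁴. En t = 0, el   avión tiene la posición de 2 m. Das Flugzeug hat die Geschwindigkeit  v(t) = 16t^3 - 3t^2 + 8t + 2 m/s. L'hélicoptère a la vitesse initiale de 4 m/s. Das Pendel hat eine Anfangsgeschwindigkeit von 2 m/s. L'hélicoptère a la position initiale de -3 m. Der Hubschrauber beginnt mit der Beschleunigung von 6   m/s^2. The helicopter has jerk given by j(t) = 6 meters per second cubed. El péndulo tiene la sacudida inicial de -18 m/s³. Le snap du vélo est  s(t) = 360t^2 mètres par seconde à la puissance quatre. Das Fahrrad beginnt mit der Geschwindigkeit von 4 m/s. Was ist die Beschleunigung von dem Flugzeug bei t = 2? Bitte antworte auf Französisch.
En partant de la vitesse v(t) = 16·t^3 - 3·t^2 + 8·t + 2, nous prenons 1 dérivée. En dérivant la vitesse, nous obtenons l'accélération: a(t) = 48·t^2 - 6·t + 8. En utilisant a(t) = 48·t^2 - 6·t + 8 et en substituant t = 2, nous trouvons a = 188.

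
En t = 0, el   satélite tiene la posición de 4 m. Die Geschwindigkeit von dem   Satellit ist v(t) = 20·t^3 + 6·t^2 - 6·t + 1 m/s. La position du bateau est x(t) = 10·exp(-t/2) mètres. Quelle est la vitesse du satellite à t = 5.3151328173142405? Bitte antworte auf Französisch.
De l'équation de la vitesse v(t) = 20·t^3 + 6·t^2 - 6·t + 1, nous substituons t = 5.3151328173142405 pour obtenir v = 3141.73076658748.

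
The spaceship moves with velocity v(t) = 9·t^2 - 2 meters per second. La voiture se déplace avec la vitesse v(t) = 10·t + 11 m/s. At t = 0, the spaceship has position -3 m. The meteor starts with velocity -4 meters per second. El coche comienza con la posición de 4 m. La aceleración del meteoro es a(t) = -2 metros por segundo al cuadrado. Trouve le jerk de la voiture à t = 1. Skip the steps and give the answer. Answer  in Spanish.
La respuesta es 0.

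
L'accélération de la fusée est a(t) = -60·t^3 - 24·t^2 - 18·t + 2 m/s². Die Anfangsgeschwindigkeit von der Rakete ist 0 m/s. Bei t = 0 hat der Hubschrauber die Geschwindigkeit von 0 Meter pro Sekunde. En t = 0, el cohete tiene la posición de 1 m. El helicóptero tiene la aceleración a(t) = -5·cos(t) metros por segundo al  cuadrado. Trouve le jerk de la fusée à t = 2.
Pour résoudre ceci, nous devons prendre 1 dérivée de notre équation de l'accélération a(t) = -60·t^3 - 24·t^2 - 18·t + 2. En prenant d/dt de a(t), nous trouvons j(t) = -180·t^2 - 48·t - 18. Nous avons le jerk j(t) = -180·t^2 - 48·t - 18. En substituant t = 2: j(2) = -834.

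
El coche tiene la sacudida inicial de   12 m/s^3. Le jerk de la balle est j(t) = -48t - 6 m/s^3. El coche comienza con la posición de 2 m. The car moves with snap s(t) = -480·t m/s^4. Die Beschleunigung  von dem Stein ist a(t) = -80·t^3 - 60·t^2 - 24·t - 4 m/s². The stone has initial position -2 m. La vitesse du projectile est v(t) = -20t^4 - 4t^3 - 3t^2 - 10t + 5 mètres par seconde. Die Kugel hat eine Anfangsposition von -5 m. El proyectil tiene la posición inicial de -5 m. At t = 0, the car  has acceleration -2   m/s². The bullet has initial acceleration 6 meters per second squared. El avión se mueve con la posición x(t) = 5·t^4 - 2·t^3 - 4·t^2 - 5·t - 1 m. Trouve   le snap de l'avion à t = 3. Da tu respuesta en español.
Para resolver esto, necesitamos tomar 4 derivadas de nuestra ecuación de la posición x(t) = 5·t^4 - 2·t^3 - 4·t^2 - 5·t - 1. Tomando d/dt de x(t), encontramos v(t) = 20·t^3 - 6·t^2 - 8·t - 5. Derivando la velocidad, obtenemos la aceleración: a(t) = 60·t^2 - 12·t - 8. Tomando d/dt de a(t), encontramos j(t) = 120·t - 12. Derivando la sacudida, obtenemos el snap: s(t) = 120. De la ecuación del snap s(t) = 120, sustituimos t = 3 para obtener s = 120.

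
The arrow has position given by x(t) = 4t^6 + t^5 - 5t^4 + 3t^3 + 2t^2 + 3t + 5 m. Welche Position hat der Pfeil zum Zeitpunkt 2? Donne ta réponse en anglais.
We have position x(t) = 4·t^6 + t^5 - 5·t^4 + 3·t^3 + 2·t^2 + 3·t + 5. Substituting t = 2: x(2) = 251.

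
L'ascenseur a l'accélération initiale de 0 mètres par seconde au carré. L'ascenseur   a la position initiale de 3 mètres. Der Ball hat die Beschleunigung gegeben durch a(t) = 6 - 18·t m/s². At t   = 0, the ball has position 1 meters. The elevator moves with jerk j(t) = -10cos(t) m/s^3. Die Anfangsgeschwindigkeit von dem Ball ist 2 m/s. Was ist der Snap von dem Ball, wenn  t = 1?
Um dies zu lösen, müssen wir 2 Ableitungen unserer Gleichung für die Beschleunigung a(t) = 6 - 18·t nehmen. Die Ableitung von der Beschleunigung ergibt den Ruck: j(t) = -18. Mit d/dt von j(t) finden wir s(t) = 0. Aus der Gleichung für den Snap s(t) = 0, setzen wir t = 1 ein und erhalten s = 0.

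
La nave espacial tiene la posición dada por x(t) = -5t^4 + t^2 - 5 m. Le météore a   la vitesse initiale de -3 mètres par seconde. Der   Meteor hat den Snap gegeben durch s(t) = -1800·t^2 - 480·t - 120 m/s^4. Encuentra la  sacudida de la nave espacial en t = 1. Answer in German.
Um dies zu lösen, müssen wir 3 Ableitungen unserer Gleichung für die Position x(t) = -5·t^4 + t^2 - 5 nehmen. Die Ableitung von der Position ergibt die Geschwindigkeit: v(t) = -20·t^3 + 2·t. Die Ableitung von der Geschwindigkeit ergibt die Beschleunigung: a(t) = 2 - 60·t^2. Die Ableitung von der Beschleunigung ergibt den Ruck: j(t) = -120·t. Mit j(t) = -120·t und Einsetzen von t = 1, finden wir j = -120.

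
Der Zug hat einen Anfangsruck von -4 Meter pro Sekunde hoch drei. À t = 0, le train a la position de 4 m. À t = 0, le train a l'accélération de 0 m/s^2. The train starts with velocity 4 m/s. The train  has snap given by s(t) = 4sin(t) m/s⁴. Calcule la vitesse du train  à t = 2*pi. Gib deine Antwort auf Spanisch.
Para resolver esto, necesitamos tomar 3 antiderivadas de nuestra ecuación del snap s(t) = 4·sin(t). La integral del snap es la sacudida. Usando j(0) = -4, obtenemos j(t) = -4·cos(t). La antiderivada de la sacudida es la aceleración. Usando a(0) = 0, obtenemos a(t) = -4·sin(t). Integrando la aceleración y usando la condición inicial v(0) = 4, obtenemos v(t) = 4·cos(t). De la ecuación de la velocidad v(t) = 4·cos(t), sustituimos t = 2*pi para obtener v = 4.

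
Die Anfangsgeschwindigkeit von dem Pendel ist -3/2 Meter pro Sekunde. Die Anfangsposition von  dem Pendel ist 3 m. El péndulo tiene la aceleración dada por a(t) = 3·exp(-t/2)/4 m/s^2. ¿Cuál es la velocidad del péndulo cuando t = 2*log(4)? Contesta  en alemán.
Wir müssen die Stammfunktion unserer Gleichung für die Beschleunigung a(t) = 3·exp(-t/2)/4 1-mal finden. Durch Integration von der Beschleunigung und Verwendung der Anfangsbedingung v(0) = -3/2, erhalten wir v(t) = -3·exp(-t/2)/2. Aus der Gleichung für die Geschwindigkeit v(t) = -3·exp(-t/2)/2, setzen wir t = 2*log(4) ein und erhalten v = -3/8.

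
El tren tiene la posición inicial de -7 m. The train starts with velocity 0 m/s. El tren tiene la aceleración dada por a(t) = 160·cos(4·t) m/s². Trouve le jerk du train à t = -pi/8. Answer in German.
Um dies zu lösen, müssen wir 1 Ableitung unserer Gleichung für die Beschleunigung a(t) = 160·cos(4·t) nehmen. Mit d/dt von a(t) finden wir j(t) = -640·sin(4·t). Wir haben den Ruck j(t) = -640·sin(4·t). Durch Einsetzen von t = -pi/8: j(-pi/8) = 640.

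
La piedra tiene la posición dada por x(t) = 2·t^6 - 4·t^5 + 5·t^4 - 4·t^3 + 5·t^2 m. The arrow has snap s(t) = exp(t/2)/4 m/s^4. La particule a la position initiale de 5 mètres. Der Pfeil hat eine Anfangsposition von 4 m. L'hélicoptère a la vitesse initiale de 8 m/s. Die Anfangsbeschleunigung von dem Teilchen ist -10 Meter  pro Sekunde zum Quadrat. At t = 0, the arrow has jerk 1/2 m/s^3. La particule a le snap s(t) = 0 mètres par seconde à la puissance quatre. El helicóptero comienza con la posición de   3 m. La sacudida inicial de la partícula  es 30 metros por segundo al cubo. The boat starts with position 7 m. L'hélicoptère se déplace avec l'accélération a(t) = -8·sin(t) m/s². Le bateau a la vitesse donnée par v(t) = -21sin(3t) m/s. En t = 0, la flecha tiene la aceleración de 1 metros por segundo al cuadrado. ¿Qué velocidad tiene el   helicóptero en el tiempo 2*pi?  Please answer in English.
Starting from acceleration a(t) = -8·sin(t), we take 1 antiderivative. Integrating acceleration and using the initial condition v(0) = 8, we get v(t) = 8·cos(t). Using v(t) = 8·cos(t) and substituting t = 2*pi, we find v = 8.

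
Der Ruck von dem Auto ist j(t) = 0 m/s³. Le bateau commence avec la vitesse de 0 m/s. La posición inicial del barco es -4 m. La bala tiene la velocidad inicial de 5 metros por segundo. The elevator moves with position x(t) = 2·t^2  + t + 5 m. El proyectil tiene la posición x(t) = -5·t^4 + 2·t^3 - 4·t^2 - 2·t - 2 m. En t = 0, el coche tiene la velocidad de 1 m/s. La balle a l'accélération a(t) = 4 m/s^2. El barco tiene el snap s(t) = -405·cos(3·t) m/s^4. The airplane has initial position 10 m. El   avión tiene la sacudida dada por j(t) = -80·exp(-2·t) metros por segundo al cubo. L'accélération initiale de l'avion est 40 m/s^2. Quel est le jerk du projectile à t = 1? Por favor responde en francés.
Nous devons dériver notre équation de la position x(t) = -5·t^4 + 2·t^3 - 4·t^2 - 2·t - 2 3 fois. La dérivée de la position donne la vitesse: v(t) = -20·t^3 + 6·t^2 - 8·t - 2. La dérivée de la vitesse donne l'accélération: a(t) = -60·t^2 + 12·t - 8. La dérivée de l'accélération donne le jerk: j(t) = 12 - 120·t. De l'équation du jerk j(t) = 12 - 120·t, nous substituons t = 1 pour obtenir j = -108.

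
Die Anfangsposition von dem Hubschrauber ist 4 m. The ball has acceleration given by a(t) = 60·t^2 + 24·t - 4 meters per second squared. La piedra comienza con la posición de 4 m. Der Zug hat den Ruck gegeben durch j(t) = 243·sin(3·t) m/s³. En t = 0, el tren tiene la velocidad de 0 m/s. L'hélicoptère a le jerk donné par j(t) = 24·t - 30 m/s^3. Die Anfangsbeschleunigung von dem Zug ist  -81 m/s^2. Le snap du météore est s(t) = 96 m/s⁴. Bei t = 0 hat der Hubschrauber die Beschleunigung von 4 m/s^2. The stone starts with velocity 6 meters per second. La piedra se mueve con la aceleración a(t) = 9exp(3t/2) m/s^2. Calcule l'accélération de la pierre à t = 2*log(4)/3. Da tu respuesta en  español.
Usando a(t) = 9·exp(3·t/2) y sustituyendo t = 2*log(4)/3, encontramos a = 36.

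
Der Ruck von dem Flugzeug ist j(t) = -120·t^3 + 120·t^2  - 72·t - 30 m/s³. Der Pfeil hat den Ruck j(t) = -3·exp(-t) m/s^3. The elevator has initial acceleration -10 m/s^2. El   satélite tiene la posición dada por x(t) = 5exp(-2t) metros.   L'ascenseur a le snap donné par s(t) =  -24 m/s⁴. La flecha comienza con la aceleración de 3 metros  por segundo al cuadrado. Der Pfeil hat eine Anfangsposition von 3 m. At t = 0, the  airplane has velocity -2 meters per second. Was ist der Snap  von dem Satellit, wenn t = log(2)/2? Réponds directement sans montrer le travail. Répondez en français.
Le snap à t = log(2)/2 est s = 40.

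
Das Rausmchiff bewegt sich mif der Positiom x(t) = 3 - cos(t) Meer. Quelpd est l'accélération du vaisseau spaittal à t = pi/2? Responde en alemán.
Ausgehend von der Position x(t) = 3 - cos(t), nehmen wir 2 Ableitungen. Durch Ableiten von der Position erhalten wir die Geschwindigkeit: v(t) = sin(t). Die Ableitung von der Geschwindigkeit ergibt die Beschleunigung: a(t) = cos(t). Wir haben die Beschleunigung a(t) = cos(t). Durch Einsetzen von t = pi/2: a(pi/2) = 0.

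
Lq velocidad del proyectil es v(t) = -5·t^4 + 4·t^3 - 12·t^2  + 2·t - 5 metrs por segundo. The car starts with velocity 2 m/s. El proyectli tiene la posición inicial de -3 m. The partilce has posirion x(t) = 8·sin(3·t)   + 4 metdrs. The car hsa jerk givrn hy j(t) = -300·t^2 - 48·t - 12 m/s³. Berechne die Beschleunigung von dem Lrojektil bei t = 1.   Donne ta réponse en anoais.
We must differentiate our velocity equation v(t) = -5·t^4 + 4·t^3 - 12·t^2 + 2·t - 5 1 time. The derivative of velocity gives acceleration: a(t) = -20·t^3 + 12·t^2 - 24·t + 2. From the given acceleration equation a(t) = -20·t^3 + 12·t^2 - 24·t + 2, we substitute t = 1 to get a = -30.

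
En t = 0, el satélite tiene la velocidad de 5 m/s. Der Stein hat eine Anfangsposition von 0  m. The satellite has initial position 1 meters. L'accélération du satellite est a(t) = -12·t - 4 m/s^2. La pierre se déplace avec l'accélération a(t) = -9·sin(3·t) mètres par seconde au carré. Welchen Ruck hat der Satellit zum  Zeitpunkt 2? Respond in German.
Ausgehend von der Beschleunigung a(t) = -12·t - 4, nehmen wir 1 Ableitung. Mit d/dt von a(t) finden wir j(t) = -12. Aus der Gleichung für den Ruck j(t) = -12, setzen wir t = 2 ein und erhalten j = -12.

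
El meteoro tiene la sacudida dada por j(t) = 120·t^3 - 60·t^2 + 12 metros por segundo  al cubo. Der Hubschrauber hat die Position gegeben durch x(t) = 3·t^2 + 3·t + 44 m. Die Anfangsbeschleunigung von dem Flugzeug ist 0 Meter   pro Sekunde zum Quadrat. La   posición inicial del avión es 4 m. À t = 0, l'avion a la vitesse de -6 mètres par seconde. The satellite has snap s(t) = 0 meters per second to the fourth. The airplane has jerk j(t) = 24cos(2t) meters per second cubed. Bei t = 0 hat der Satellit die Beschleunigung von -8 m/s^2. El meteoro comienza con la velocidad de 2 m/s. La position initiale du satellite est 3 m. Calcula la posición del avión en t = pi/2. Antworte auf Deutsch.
Um dies zu lösen, müssen wir 3 Stammfunktionen unserer Gleichung für den Ruck j(t) = 24·cos(2·t) finden. Die Stammfunktion von dem Ruck ist die Beschleunigung. Mit a(0) = 0 erhalten wir a(t) = 12·sin(2·t). Das Integral von der Beschleunigung ist die Geschwindigkeit. Mit v(0) = -6 erhalten wir v(t) = -6·cos(2·t). Die Stammfunktion von der Geschwindigkeit ist die Position. Mit x(0) = 4 erhalten wir x(t) = 4 - 3·sin(2·t). Mit x(t) = 4 - 3·sin(2·t) und Einsetzen von t = pi/2, finden wir x = 4.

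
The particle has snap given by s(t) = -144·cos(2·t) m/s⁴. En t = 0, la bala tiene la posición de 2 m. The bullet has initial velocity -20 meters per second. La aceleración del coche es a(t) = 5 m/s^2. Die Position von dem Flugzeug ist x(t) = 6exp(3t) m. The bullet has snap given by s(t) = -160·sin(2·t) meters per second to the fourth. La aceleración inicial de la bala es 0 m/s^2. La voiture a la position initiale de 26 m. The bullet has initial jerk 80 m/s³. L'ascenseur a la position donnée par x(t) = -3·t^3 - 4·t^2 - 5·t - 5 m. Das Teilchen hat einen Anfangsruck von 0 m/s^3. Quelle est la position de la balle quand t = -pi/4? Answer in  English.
Starting from snap s(t) = -160·sin(2·t), we take 4 antiderivatives. The integral of snap, with j(0) = 80, gives jerk: j(t) = 80·cos(2·t). Integrating jerk and using the initial condition a(0) = 0, we get a(t) = 40·sin(2·t). The antiderivative of acceleration, with v(0) = -20, gives velocity: v(t) = -20·cos(2·t). The integral of velocity, with x(0) = 2, gives position: x(t) = 2 - 10·sin(2·t). We have position x(t) = 2 - 10·sin(2·t). Substituting t = -pi/4: x(-pi/4) = 12.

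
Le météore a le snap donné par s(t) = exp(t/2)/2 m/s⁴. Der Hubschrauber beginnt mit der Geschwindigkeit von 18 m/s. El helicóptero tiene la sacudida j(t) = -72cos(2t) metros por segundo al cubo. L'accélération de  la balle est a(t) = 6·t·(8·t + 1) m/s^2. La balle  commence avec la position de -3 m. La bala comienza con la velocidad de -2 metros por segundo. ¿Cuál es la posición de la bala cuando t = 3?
Para resolver esto, necesitamos tomar 2 integrales de nuestra ecuación de la aceleración a(t) = 6·t·(8·t + 1). Integrando la aceleración y usando la condición inicial v(0) = -2, obtenemos v(t) = 16·t^3 + 3·t^2 - 2. Integrando la velocidad y usando la condición inicial x(0) = -3, obtenemos x(t) = 4·t^4 + t^3 - 2·t - 3. Tenemos la posición x(t) = 4·t^4 + t^3 - 2·t - 3. Sustituyendo t = 3: x(3) = 342.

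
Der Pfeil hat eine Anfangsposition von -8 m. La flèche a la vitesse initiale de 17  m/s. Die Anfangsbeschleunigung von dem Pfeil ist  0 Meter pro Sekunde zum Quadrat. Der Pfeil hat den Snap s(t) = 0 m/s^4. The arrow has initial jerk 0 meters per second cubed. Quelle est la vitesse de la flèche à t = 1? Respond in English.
We must find the antiderivative of our snap equation s(t) = 0 3 times. Finding the integral of s(t) and using j(0) = 0: j(t) = 0. Taking ∫j(t)dt and applying a(0) = 0, we find a(t) = 0. Taking ∫a(t)dt and applying v(0) = 17, we find v(t) = 17. Using v(t) = 17 and substituting t = 1, we find v = 17.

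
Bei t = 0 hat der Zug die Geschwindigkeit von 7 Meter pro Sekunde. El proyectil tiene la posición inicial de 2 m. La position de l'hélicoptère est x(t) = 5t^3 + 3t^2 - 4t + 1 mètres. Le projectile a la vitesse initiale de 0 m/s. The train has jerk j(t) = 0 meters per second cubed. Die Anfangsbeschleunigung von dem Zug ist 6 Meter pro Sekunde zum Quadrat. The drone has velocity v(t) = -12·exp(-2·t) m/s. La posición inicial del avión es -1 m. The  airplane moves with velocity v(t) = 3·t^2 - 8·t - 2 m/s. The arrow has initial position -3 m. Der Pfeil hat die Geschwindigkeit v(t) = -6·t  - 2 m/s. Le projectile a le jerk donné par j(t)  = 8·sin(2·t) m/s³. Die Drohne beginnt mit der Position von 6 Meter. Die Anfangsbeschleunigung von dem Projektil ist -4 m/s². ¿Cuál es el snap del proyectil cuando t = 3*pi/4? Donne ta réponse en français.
Pour résoudre ceci, nous devons prendre 1 dérivée de notre équation du jerk j(t) = 8·sin(2·t). En dérivant le jerk, nous obtenons le snap: s(t) = 16·cos(2·t). En utilisant s(t) = 16·cos(2·t) et en substituant t = 3*pi/4, nous trouvons s = 0.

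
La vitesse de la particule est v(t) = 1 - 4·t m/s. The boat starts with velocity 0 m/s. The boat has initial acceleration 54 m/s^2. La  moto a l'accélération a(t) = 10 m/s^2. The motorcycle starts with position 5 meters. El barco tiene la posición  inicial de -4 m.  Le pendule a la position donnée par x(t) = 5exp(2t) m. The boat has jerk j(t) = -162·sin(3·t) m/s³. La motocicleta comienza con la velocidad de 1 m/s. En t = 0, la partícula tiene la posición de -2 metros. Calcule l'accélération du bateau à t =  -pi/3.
Pour résoudre ceci, nous devons prendre 1 intégrale de notre équation du jerk j(t) = -162·sin(3·t). En intégrant le jerk et en utilisant la condition initiale a(0) = 54, nous obtenons a(t) = 54·cos(3·t). De l'équation de l'accélération a(t) = 54·cos(3·t), nous substituons t = -pi/3 pour obtenir a = -54.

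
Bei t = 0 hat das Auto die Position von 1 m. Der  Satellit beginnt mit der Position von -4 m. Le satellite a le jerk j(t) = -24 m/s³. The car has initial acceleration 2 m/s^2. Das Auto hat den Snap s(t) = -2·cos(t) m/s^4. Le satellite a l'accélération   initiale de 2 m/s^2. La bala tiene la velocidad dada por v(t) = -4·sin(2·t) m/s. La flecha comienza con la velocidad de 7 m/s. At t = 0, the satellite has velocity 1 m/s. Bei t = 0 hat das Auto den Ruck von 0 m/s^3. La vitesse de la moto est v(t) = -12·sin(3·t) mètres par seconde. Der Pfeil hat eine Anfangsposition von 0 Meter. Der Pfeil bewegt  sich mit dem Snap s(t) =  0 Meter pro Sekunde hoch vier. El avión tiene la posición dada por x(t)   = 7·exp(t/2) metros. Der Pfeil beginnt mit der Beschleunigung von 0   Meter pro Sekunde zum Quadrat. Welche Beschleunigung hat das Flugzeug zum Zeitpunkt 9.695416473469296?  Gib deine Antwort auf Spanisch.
Debemos derivar nuestra ecuación de la posición x(t) = 7·exp(t/2) 2 veces. La derivada de la posición da la velocidad: v(t) = 7·exp(t/2)/2. La derivada de la velocidad da la aceleración: a(t) = 7·exp(t/2)/4. De la ecuación de la aceleración a(t) = 7·exp(t/2)/4, sustituimos t = 9.695416473469296 para obtener a = 223.033955050636.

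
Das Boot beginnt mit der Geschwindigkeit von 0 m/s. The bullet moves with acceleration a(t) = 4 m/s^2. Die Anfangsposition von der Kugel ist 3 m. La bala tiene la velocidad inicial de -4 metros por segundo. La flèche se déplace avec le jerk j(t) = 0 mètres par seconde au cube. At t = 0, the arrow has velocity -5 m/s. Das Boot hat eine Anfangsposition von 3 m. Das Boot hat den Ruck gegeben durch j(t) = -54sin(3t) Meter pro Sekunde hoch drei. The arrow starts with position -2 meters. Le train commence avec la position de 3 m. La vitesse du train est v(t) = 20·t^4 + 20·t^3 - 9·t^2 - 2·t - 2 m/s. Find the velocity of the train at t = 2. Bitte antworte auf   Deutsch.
Wir haben die Geschwindigkeit v(t) = 20·t^4 + 20·t^3 - 9·t^2 - 2·t - 2. Durch Einsetzen von t = 2: v(2) = 438.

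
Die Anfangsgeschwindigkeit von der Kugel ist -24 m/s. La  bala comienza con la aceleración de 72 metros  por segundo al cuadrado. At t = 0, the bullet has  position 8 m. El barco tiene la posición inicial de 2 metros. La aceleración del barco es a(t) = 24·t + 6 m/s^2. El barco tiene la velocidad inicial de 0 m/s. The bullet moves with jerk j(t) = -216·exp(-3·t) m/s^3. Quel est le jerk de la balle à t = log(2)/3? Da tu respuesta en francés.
Nous avons le jerk j(t) = -216·exp(-3·t). En substituant t = log(2)/3: j(log(2)/3) = -108.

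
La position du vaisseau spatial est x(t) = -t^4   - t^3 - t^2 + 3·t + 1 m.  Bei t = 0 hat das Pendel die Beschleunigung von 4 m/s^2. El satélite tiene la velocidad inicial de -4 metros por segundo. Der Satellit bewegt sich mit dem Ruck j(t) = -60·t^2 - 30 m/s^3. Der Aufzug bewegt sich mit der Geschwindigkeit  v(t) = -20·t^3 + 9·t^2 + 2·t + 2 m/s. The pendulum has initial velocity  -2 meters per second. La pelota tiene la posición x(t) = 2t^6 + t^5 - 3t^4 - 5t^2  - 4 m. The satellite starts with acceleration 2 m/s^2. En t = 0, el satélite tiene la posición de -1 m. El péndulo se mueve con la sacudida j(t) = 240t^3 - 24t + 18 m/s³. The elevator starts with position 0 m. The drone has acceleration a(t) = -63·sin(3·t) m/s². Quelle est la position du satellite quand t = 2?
Pour résoudre ceci, nous devons prendre 3 intégrales de notre équation du jerk j(t) = -60·t^2 - 30. L'intégrale du jerk est l'accélération. En utilisant a(0) = 2, nous obtenons a(t) = -20·t^3 - 30·t + 2. En intégrant l'accélération et en utilisant la condition initiale v(0) = -4, nous obtenons v(t) = -5·t^4 - 15·t^2 + 2·t - 4. En intégrant la vitesse et en utilisant la condition initiale x(0) = -1, nous obtenons x(t) = -t^5 - 5·t^3 + t^2 - 4·t - 1. Nous avons la position x(t) = -t^5 - 5·t^3 + t^2 - 4·t - 1. En substituant t = 2: x(2) = -77.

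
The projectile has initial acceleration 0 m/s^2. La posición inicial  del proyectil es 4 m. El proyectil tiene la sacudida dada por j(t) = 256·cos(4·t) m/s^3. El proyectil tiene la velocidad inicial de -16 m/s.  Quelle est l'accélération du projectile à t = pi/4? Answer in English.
We need to integrate our jerk equation j(t) = 256·cos(4·t) 1 time. The integral of jerk is acceleration. Using a(0) = 0, we get a(t) = 64·sin(4·t). We have acceleration a(t) = 64·sin(4·t). Substituting t = pi/4: a(pi/4) = 0.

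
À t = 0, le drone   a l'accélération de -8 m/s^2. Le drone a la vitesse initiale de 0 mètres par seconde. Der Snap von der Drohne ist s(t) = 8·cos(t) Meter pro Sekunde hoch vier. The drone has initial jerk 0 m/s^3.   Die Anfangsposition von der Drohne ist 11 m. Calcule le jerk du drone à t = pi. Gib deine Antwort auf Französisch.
Nous devons intégrer notre équation du snap s(t) = 8·cos(t) 1 fois. L'intégrale du snap, avec j(0) = 0, donne le jerk: j(t) = 8·sin(t). En utilisant j(t) = 8·sin(t) et en substituant t = pi, nous trouvons j = 0.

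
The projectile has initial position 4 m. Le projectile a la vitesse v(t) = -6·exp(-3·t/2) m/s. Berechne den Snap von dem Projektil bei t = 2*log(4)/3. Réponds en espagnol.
Partiendo de la velocidad v(t) = -6·exp(-3·t/2), tomamos 3 derivadas. La derivada de la velocidad da la aceleración: a(t) = 9·exp(-3·t/2). La derivada de la aceleración da la sacudida: j(t) = -27·exp(-3·t/2)/2. La derivada de la sacudida da el snap: s(t) = 81·exp(-3·t/2)/4. Tenemos el snap s(t) = 81·exp(-3·t/2)/4. Sustituyendo t = 2*log(4)/3: s(2*log(4)/3) = 81/16.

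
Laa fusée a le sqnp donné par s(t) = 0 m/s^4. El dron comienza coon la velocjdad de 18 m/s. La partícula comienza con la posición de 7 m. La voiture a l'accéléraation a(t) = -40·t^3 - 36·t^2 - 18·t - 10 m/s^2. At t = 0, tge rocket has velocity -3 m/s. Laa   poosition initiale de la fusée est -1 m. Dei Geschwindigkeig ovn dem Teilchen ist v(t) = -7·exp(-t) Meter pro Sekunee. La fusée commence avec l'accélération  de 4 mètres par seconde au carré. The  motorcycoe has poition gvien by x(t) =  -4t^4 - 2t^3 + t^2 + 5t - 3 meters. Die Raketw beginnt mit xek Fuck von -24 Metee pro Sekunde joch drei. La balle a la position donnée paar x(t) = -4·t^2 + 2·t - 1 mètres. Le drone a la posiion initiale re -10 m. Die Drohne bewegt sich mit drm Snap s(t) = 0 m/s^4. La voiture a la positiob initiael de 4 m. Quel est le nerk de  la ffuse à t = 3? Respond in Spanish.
Debemos encontrar la integral de nuestra ecuación del snap s(t) = 0 1 vez. Integrando el snap y usando la condición inicial j(0) = -24, obtenemos j(t) = -24. Tenemos la sacudida j(t) = -24. Sustituyendo t = 3: j(3) = -24.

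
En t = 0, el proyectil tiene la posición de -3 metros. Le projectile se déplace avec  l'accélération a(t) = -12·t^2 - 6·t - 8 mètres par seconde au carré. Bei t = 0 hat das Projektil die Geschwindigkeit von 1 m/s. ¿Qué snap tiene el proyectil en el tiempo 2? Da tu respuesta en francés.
Nous devons dériver notre équation de l'accélération a(t) = -12·t^2 - 6·t - 8 2 fois. En dérivant l'accélération, nous obtenons le jerk: j(t) = -24·t - 6. La dérivée du jerk donne le snap: s(t) = -24. Nous avons le snap s(t) = -24. En substituant t = 2: s(2) = -24.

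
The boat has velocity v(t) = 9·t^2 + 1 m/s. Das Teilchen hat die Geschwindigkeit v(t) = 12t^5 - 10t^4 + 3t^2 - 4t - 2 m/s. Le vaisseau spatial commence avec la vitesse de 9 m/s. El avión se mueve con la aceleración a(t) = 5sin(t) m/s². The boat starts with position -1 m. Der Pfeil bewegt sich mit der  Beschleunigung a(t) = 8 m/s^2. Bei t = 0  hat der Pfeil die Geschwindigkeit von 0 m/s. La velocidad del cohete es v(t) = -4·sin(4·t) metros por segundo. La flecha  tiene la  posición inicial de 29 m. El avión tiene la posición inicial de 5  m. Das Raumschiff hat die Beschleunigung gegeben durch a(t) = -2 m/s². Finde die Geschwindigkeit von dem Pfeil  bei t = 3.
Wir müssen das Integral unserer Gleichung für die Beschleunigung a(t) = 8 1-mal finden. Durch Integration von der Beschleunigung und Verwendung der Anfangsbedingung v(0) = 0, erhalten wir v(t) = 8·t. Aus der Gleichung für die Geschwindigkeit v(t) = 8·t, setzen wir t = 3 ein und erhalten v = 24.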